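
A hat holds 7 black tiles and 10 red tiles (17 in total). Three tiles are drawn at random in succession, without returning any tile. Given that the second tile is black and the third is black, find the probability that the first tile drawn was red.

2/3

P(first=red and the second tile is black and the third is black) = (10/17)·(7/16)·(6/15) = 7/68.
P(E) = Σ over first color = 7/136 + 7/68 = 21/136.
By Bayes, P(first=red | E) = 7/68 / 21/136 = 2/3 ≈ 0.6667.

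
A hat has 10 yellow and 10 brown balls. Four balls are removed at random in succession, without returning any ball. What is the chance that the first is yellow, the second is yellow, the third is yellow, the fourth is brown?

20/323

Multiply the conditional probability of each draw in order, without replacement, so each draw removes one from its color and from the total.
P = (10/20) · (9/19) · (8/18) · (10/17) = 20/323 ≈ 0.0619.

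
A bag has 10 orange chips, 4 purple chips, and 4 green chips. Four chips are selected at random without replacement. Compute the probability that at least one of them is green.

2059/3060

Use the complement: P(at least one green) = 1 − P(no green).
P(none) = C(14,4)/C(18,4) = 1001/3060.
So P = 1 − 1001/3060 = 2059/3060 ≈ 0.6729.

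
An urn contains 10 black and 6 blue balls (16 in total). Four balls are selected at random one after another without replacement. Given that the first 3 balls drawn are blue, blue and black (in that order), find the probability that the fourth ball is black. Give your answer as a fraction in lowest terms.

After removing 1 black, 2 blue, the urn has 9 black out of 13 remaining.
P(fourth is black | given) = 9/13 ≈ 0.6923.

9/13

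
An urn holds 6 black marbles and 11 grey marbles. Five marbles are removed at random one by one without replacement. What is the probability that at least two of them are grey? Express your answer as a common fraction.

Sum the hypergeometric tail for j = 2,…,5 grey marbles.
Favorable = C(11,2)·C(6,3) + C(11,3)·C(6,2) + C(11,4)·C(6,1) + C(11,5)·C(6,0) = 6017; total = C(17,5) = 6188.
P = 6017/6188 = 6017/6188 ≈ 0.9724.

6017/6188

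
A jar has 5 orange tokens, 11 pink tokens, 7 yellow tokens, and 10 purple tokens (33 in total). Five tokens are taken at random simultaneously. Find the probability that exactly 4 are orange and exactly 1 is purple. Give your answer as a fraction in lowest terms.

Unordered draws without replacement: count favorable combinations over C(33,5).
Favorable = C(5,4) · C(11,0) · C(7,0) · C(10,1) = 50; total = C(33,5) = 237336.
P = 50/237336 = 25/118668 ≈ 0.0002.

25/118668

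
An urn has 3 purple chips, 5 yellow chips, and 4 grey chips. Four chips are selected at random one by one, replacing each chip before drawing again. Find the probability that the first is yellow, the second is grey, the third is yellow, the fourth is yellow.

Multiply the conditional probability of each draw in order, with replacement (the composition resets each draw).
P = (5/12) · (4/12) · (5/12) · (5/12) = 125/5184 ≈ 0.0241.

125/5184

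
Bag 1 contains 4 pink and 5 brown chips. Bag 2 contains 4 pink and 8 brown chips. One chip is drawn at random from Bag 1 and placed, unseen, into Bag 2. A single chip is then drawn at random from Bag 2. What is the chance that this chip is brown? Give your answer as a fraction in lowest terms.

77/117

Condition on how many of the transferred chips are brown (from Bag 1: 5 brown of 9; then Bag 2 has 13 total).
  0 brown: C(5,0)C(4,1)/C(9,1) = 4/9; then P = 8/13
  1 brown: C(5,1)C(4,0)/C(9,1) = 5/9; then P = 9/13
P(brown from Bag 2) = 77/117 ≈ 0.6581.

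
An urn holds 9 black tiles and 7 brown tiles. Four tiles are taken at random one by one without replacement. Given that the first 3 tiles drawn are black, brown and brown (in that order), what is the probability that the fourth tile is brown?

After removing 1 black, 2 brown, the urn has 5 brown out of 13 remaining.
P(fourth is brown | given) = 5/13 ≈ 0.3846.

5/13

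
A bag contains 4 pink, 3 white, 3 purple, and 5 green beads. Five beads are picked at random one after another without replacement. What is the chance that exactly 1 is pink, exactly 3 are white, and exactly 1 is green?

20/3003

Unordered draws without replacement: count favorable combinations over C(15,5).
Favorable = C(4,1) · C(3,3) · C(3,0) · C(5,1) = 20; total = C(15,5) = 3003.
P = 20/3003 = 20/3003 ≈ 0.0067.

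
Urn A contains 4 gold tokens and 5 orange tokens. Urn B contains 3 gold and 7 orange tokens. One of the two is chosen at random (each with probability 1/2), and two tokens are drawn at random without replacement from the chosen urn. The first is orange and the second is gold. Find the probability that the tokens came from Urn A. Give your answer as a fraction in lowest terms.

25/46

P(E | Urn A) = 5/18; P(E | Urn B) = 7/30.
P(E) = 1/2·5/18 + 1/2·7/30 = 23/90.
By Bayes' rule, P(Urn A | E) = 5/36 / 23/90 = 25/46 ≈ 0.5435.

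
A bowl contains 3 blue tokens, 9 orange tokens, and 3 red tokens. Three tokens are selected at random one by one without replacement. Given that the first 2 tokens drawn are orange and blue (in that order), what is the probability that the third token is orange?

8/13

After removing 1 blue, 1 orange, the bowl has 8 orange out of 13 remaining.
P(third is orange | given) = 8/13 ≈ 0.6154.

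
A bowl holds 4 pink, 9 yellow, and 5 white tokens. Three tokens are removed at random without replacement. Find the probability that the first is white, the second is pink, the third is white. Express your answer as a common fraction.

Multiply the conditional probability of each draw in order, without replacement, so each draw removes one from its color and from the total.
P = (5/18) · (4/17) · (4/16) = 5/306 ≈ 0.0163.

5/306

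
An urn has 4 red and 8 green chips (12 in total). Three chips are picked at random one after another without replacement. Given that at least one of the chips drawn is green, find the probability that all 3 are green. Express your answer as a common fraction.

P(all 3 green) = C(8,3)/C(12,3) = 14/55; P(at least one green) = 1 − C(4,3)/C(12,3) = 54/55.
Since 'all 3 green' ⊆ 'at least one green', P(all 3 | at least one) = 14/55 / 54/55 = 7/27 ≈ 0.2593.

7/27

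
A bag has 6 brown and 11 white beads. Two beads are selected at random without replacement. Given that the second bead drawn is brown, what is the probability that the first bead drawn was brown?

P(first=brown and the second bead drawn is brown) = (6/17)·(5/16) = 15/136.
P(the second bead drawn is brown) = Σ over first color = 15/136 + 33/136 = 6/17.
By Bayes, P(first=brown | the second bead drawn is brown) = 15/136 / 6/17 = 5/16 ≈ 0.3125.

5/16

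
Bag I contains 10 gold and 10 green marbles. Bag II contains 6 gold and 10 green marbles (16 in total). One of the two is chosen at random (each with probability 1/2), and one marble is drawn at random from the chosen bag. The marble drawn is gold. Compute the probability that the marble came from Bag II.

3/7

P(gold | Bag I) = 1/2; P(gold | Bag II) = 3/8.
P(gold) = 1/2·1/2 + 1/2·3/8 = 7/16.
By Bayes' rule, P(Bag II | gold) = 3/16 / 7/16 = 3/7 ≈ 0.4286.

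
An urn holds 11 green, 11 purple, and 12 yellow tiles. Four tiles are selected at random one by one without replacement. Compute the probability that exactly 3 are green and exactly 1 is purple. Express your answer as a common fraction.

Unordered draws without replacement: count favorable combinations over C(34,4).
Favorable = C(11,3) · C(11,1) · C(12,0) = 1815; total = C(34,4) = 46376.
P = 1815/46376 = 165/4216 ≈ 0.0391.

165/4216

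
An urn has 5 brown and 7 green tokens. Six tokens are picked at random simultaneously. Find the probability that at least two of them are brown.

29/33

Sum the hypergeometric tail for j = 2,…,5 brown tokens.
Favorable = C(5,2)·C(7,4) + C(5,3)·C(7,3) + C(5,4)·C(7,2) + C(5,5)·C(7,1) = 812; total = C(12,6) = 924.
P = 812/924 = 29/33 ≈ 0.8788.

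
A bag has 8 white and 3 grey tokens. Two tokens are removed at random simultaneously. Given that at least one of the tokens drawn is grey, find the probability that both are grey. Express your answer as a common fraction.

1/9

P(both grey) = C(3,2)/C(11,2) = 3/55; P(at least one grey) = 1 − C(8,2)/C(11,2) = 27/55.
Since 'both grey' ⊆ 'at least one grey', P(both | at least one) = 3/55 / 27/55 = 1/9 ≈ 0.1111.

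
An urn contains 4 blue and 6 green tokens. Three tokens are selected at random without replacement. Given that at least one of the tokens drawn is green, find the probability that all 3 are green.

P(all 3 green) = C(6,3)/C(10,3) = 1/6; P(at least one green) = 1 − C(4,3)/C(10,3) = 29/30.
Since 'all 3 green' ⊆ 'at least one green', P(all 3 | at least one) = 1/6 / 29/30 = 5/29 ≈ 0.1724.

5/29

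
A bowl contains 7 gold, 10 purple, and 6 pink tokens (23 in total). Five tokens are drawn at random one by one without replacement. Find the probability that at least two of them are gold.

Sum the hypergeometric tail for j = 2,…,5 gold tokens.
Favorable = C(7,2)·C(16,3) + C(7,3)·C(16,2) + C(7,4)·C(16,1) + C(7,5)·C(16,0) = 16541; total = C(23,5) = 33649.
P = 16541/33649 = 2363/4807 ≈ 0.4916.

2363/4807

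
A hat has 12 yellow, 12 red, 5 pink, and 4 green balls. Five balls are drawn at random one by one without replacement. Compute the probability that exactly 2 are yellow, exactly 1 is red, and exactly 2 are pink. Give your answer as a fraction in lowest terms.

Unordered draws without replacement: count favorable combinations over C(33,5).
Favorable = C(12,2) · C(12,1) · C(5,2) · C(4,0) = 7920; total = C(33,5) = 237336.
P = 7920/237336 = 30/899 ≈ 0.0334.

30/899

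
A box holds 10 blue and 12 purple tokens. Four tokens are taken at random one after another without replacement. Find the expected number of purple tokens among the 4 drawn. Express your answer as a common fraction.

By linearity of expectation, E[X] = Σ P(draw i is purple); by symmetry each draw (even without replacement) has P(purple) = 12/22.
E[X] = 4 · 12/22 = 24/11 ≈ 2.1818.

24/11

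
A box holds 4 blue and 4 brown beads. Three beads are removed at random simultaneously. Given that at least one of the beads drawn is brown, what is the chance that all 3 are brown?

1/13

P(all 3 brown) = C(4,3)/C(8,3) = 1/14; P(at least one brown) = 1 − C(4,3)/C(8,3) = 13/14.
Since 'all 3 brown' ⊆ 'at least one brown', P(all 3 | at least one) = 1/14 / 13/14 = 1/13 ≈ 0.0769.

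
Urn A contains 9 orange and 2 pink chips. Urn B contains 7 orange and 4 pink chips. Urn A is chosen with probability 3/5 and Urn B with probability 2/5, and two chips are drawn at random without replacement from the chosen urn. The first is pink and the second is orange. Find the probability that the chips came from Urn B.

28/55

P(E | Urn A) = 9/55; P(E | Urn B) = 14/55.
P(E) = 3/5·9/55 + 2/5·14/55 = 1/5.
By Bayes' rule, P(Urn B | E) = 28/275 / 1/5 = 28/55 ≈ 0.5091.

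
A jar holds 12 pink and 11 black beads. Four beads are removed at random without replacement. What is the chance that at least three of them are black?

Sum the hypergeometric tail for j = 3,…,4 black beads.
Favorable = C(11,3)·C(12,1) + C(11,4)·C(12,0) = 2310; total = C(23,4) = 8855.
P = 2310/8855 = 6/23 ≈ 0.2609.

6/23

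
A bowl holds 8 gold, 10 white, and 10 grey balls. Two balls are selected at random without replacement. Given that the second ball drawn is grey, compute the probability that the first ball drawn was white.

10/27

P(first=white and the second ball drawn is grey) = (10/28)·(10/27) = 25/189.
P(the second ball drawn is grey) = Σ over first color = 20/189 + 25/189 + 5/42 = 5/14.
By Bayes, P(first=white | the second ball drawn is grey) = 25/189 / 5/14 = 10/27 ≈ 0.3704.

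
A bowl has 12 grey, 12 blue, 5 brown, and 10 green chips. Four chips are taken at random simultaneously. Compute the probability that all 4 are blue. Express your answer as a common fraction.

55/9139

Unordered draws without replacement: count favorable combinations over C(39,4).
Favorable = C(12,0) · C(12,4) · C(5,0) · C(10,0) = 495; total = C(39,4) = 82251.
P = 495/82251 = 55/9139 ≈ 0.0060.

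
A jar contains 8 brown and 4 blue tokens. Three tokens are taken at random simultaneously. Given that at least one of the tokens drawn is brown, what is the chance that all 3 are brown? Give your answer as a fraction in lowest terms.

P(all 3 brown) = C(8,3)/C(12,3) = 14/55; P(at least one brown) = 1 − C(4,3)/C(12,3) = 54/55.
Since 'all 3 brown' ⊆ 'at least one brown', P(all 3 | at least one) = 14/55 / 54/55 = 7/27 ≈ 0.2593.

7/27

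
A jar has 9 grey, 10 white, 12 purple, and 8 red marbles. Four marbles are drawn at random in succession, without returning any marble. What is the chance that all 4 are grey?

Unordered draws without replacement: count favorable combinations over C(39,4).
Favorable = C(9,4) · C(10,0) · C(12,0) · C(8,0) = 126; total = C(39,4) = 82251.
P = 126/82251 = 14/9139 ≈ 0.0015.

14/9139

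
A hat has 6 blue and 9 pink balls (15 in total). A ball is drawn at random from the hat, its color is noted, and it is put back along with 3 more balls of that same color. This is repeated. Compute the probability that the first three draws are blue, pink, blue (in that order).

Track the composition after each reinforcement of +3.
P = (6/15) · (9/18) · (9/21) = 3/35 ≈ 0.0857.

3/35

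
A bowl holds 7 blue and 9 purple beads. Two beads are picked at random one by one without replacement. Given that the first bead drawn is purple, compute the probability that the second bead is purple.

After removing 1 purple, the bowl has 8 purple out of 15 remaining.
P(second is purple | given) = 8/15 ≈ 0.5333.

8/15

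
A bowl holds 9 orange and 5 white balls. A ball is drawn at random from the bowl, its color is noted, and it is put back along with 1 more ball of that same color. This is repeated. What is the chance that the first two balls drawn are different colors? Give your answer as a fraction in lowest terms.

3/7

Either orange then white, or white then orange; after the first draw the total is 15.
P = (9/14)·(5/15) + (5/14)·(9/15) = 3/7 ≈ 0.4286.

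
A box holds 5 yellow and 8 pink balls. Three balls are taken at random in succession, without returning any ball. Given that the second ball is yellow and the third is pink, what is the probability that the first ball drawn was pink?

P(first=pink and the second ball is yellow and the third is pink) = (8/13)·(5/12)·(7/11) = 70/429.
P(E) = Σ over first color = 40/429 + 70/429 = 10/39.
By Bayes, P(first=pink | E) = 70/429 / 10/39 = 7/11 ≈ 0.6364.

7/11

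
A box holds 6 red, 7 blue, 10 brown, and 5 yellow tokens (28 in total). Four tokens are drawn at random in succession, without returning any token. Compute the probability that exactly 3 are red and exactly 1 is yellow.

Unordered draws without replacement: count favorable combinations over C(28,4).
Favorable = C(6,3) · C(7,0) · C(10,0) · C(5,1) = 100; total = C(28,4) = 20475.
P = 100/20475 = 4/819 ≈ 0.0049.

4/819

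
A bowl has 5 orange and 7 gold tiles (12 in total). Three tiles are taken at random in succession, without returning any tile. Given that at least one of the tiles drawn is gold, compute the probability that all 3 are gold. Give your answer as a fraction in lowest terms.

1/6

P(all 3 gold) = C(7,3)/C(12,3) = 7/44; P(at least one gold) = 1 − C(5,3)/C(12,3) = 21/22.
Since 'all 3 gold' ⊆ 'at least one gold', P(all 3 | at least one) = 7/44 / 21/22 = 1/6 ≈ 0.1667.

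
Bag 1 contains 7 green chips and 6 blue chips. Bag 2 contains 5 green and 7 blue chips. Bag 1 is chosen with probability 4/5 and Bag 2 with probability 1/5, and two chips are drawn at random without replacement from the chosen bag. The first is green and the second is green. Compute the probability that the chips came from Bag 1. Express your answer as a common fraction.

462/527

P(E | Bag 1) = 7/26; P(E | Bag 2) = 5/33.
P(E) = 4/5·7/26 + 1/5·5/33 = 527/2145.
By Bayes' rule, P(Bag 1 | E) = 14/65 / 527/2145 = 462/527 ≈ 0.8767.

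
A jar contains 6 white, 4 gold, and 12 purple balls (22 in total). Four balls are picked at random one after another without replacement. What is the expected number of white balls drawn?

By linearity of expectation, E[X] = Σ P(draw i is white); by symmetry each draw (even without replacement) has P(white) = 6/22.
E[X] = 4 · 6/22 = 12/11 ≈ 1.0909.

12/11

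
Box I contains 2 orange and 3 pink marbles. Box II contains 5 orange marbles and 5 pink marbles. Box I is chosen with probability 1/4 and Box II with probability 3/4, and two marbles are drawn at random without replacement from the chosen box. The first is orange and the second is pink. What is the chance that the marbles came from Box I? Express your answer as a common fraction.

9/34

P(E | Box I) = 3/10; P(E | Box II) = 5/18.
P(E) = 1/4·3/10 + 3/4·5/18 = 17/60.
By Bayes' rule, P(Box I | E) = 3/40 / 17/60 = 9/34 ≈ 0.2647.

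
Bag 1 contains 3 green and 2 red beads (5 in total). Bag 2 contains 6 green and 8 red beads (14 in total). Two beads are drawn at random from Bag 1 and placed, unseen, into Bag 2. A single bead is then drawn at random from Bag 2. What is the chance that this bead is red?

Condition on how many of the transferred beads are red (from Bag 1: 2 red of 5; then Bag 2 has 16 total).
  0 red: C(2,0)C(3,2)/C(5,2) = 3/10; then P = 8/16
  1 red: C(2,1)C(3,1)/C(5,2) = 3/5; then P = 9/16
  2 red: C(2,2)C(3,0)/C(5,2) = 1/10; then P = 10/16
P(red from Bag 2) = 11/20 ≈ 0.5500.

11/20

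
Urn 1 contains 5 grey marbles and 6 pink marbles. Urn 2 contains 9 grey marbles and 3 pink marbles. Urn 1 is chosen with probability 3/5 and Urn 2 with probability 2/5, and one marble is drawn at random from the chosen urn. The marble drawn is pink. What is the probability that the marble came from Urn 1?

P(pink | Urn 1) = 6/11; P(pink | Urn 2) = 1/4.
P(pink) = 3/5·6/11 + 2/5·1/4 = 47/110.
By Bayes' rule, P(Urn 1 | pink) = 18/55 / 47/110 = 36/47 ≈ 0.7660.

36/47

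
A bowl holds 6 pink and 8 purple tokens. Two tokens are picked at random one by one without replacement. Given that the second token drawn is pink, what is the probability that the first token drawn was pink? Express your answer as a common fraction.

P(first=pink and the second token drawn is pink) = (6/14)·(5/13) = 15/91.
P(the second token drawn is pink) = Σ over first color = 15/91 + 24/91 = 3/7.
By Bayes, P(first=pink | the second token drawn is pink) = 15/91 / 3/7 = 5/13 ≈ 0.3846.

5/13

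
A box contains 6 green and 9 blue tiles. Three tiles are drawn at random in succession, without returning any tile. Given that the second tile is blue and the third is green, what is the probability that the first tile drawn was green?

P(first=green and the second tile is blue and the third is green) = (6/15)·(9/14)·(5/13) = 9/91.
P(E) = Σ over first color = 9/91 + 72/455 = 9/35.
By Bayes, P(first=green | E) = 9/91 / 9/35 = 5/13 ≈ 0.3846.

5/13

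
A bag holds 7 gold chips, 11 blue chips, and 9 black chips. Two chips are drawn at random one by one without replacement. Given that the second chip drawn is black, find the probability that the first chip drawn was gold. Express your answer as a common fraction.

P(first=gold and the second chip drawn is black) = (7/27)·(9/26) = 7/78.
P(the second chip drawn is black) = Σ over first color = 7/78 + 11/78 + 4/39 = 1/3.
By Bayes, P(first=gold | the second chip drawn is black) = 7/78 / 1/3 = 7/26 ≈ 0.2692.

7/26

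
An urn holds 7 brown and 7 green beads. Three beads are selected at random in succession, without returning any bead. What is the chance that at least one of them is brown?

Use the complement: P(at least one brown) = 1 − P(no brown).
P(none) = C(7,3)/C(14,3) = 35/364.
So P = 1 − 35/364 = 47/52 ≈ 0.9038.

47/52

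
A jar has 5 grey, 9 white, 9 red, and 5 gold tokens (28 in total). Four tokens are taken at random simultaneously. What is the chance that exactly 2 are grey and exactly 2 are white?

8/455

Unordered draws without replacement: count favorable combinations over C(28,4).
Favorable = C(5,2) · C(9,2) · C(9,0) · C(5,0) = 360; total = C(28,4) = 20475.
P = 360/20475 = 8/455 ≈ 0.0176.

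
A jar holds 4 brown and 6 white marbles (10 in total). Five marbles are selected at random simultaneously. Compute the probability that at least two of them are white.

Sum the hypergeometric tail for j = 2,…,5 white marbles.
Favorable = C(6,2)·C(4,3) + C(6,3)·C(4,2) + C(6,4)·C(4,1) + C(6,5)·C(4,0) = 246; total = C(10,5) = 252.
P = 246/252 = 41/42 ≈ 0.9762.

41/42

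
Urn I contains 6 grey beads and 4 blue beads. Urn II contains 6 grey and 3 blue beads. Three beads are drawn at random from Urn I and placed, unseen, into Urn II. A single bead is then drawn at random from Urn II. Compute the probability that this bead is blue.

Condition on how many of the transferred beads are blue (from Urn I: 4 blue of 10; then Urn II has 12 total).
  0 blue: C(4,0)C(6,3)/C(10,3) = 1/6; then P = 3/12
  1 blue: C(4,1)C(6,2)/C(10,3) = 1/2; then P = 4/12
  2 blue: C(4,2)C(6,1)/C(10,3) = 3/10; then P = 5/12
  3 blue: C(4,3)C(6,0)/C(10,3) = 1/30; then P = 6/12
P(blue from Urn II) = 7/20 ≈ 0.3500.

7/20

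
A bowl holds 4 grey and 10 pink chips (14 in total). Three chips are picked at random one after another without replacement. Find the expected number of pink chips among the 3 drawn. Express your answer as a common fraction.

15/7

By linearity of expectation, E[X] = Σ P(draw i is pink); by symmetry each draw (even without replacement) has P(pink) = 10/14.
E[X] = 3 · 10/14 = 15/7 ≈ 2.1429.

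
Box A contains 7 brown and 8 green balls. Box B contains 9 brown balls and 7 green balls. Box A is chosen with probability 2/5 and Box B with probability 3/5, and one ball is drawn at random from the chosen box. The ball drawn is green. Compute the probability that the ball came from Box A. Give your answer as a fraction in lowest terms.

P(green | Box A) = 8/15; P(green | Box B) = 7/16.
P(green) = 2/5·8/15 + 3/5·7/16 = 571/1200.
By Bayes' rule, P(Box A | green) = 16/75 / 571/1200 = 256/571 ≈ 0.4483.

256/571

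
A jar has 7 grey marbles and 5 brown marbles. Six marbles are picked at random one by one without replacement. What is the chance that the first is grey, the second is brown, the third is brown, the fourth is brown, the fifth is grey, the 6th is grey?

Multiply the conditional probability of each draw in order, without replacement, so each draw removes one from its color and from the total.
P = (7/12) · (5/11) · (4/10) · (3/9) · (6/8) · (5/7) = 5/264 ≈ 0.0189.

5/264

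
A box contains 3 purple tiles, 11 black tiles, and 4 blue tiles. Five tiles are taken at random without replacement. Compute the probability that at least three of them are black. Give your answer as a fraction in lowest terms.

99/136

Sum the hypergeometric tail for j = 3,…,5 black tiles.
Favorable = C(11,3)·C(7,2) + C(11,4)·C(7,1) + C(11,5)·C(7,0) = 6237; total = C(18,5) = 8568.
P = 6237/8568 = 99/136 ≈ 0.7279.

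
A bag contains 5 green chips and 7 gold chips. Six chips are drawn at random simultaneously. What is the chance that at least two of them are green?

29/33

Sum the hypergeometric tail for j = 2,…,5 green chips.
Favorable = C(5,2)·C(7,4) + C(5,3)·C(7,3) + C(5,4)·C(7,2) + C(5,5)·C(7,1) = 812; total = C(12,6) = 924.
P = 812/924 = 29/33 ≈ 0.8788.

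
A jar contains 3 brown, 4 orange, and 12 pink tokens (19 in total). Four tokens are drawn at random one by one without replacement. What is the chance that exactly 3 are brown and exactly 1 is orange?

Unordered draws without replacement: count favorable combinations over C(19,4).
Favorable = C(3,3) · C(4,1) · C(12,0) = 4; total = C(19,4) = 3876.
P = 4/3876 = 1/969 ≈ 0.0010.

1/969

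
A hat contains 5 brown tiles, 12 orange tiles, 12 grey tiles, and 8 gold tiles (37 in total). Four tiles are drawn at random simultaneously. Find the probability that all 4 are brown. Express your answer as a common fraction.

1/13209

Unordered draws without replacement: count favorable combinations over C(37,4).
Favorable = C(5,4) · C(12,0) · C(12,0) · C(8,0) = 5; total = C(37,4) = 66045.
P = 5/66045 = 1/13209 ≈ 0.0001.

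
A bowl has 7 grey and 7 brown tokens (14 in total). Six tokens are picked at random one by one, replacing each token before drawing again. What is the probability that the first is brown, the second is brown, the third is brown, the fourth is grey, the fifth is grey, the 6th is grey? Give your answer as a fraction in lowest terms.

1/64

Multiply the conditional probability of each draw in order, with replacement (the composition resets each draw).
P = (7/14) · (7/14) · (7/14) · (7/14) · (7/14) · (7/14) = 1/64 ≈ 0.0156.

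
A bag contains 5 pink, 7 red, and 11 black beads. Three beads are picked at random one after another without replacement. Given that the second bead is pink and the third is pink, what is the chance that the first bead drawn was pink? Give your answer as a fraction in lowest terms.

1/7

P(first=pink and the second bead is pink and the third is pink) = (5/23)·(4/22)·(3/21) = 10/1771.
P(E) = Σ over first color = 10/1771 + 10/759 + 10/483 = 10/253.
By Bayes, P(first=pink | E) = 10/1771 / 10/253 = 1/7 ≈ 0.1429.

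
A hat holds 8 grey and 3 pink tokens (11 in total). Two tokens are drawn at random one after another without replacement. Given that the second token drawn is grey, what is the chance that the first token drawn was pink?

3/10

P(first=pink and the second token drawn is grey) = (3/11)·(8/10) = 12/55.
P(the second token drawn is grey) = Σ over first color = 28/55 + 12/55 = 8/11.
By Bayes, P(first=pink | the second token drawn is grey) = 12/55 / 8/11 = 3/10 ≈ 0.3000.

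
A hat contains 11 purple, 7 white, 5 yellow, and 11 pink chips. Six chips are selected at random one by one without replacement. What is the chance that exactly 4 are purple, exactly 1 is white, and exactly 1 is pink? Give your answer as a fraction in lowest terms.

1155/61132

Unordered draws without replacement: count favorable combinations over C(34,6).
Favorable = C(11,4) · C(7,1) · C(5,0) · C(11,1) = 25410; total = C(34,6) = 1344904.
P = 25410/1344904 = 1155/61132 ≈ 0.0189.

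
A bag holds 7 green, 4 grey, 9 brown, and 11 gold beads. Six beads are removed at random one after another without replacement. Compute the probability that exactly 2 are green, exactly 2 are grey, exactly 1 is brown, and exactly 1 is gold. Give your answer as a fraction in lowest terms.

Unordered draws without replacement: count favorable combinations over C(31,6).
Favorable = C(7,2) · C(4,2) · C(9,1) · C(11,1) = 12474; total = C(31,6) = 736281.
P = 12474/736281 = 198/11687 ≈ 0.0169.

198/11687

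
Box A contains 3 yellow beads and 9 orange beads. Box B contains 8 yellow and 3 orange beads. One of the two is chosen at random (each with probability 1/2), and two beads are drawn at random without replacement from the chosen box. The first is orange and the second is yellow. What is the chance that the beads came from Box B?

16/31

P(E | Box A) = 9/44; P(E | Box B) = 12/55.
P(E) = 1/2·9/44 + 1/2·12/55 = 93/440.
By Bayes' rule, P(Box B | E) = 6/55 / 93/440 = 16/31 ≈ 0.5161.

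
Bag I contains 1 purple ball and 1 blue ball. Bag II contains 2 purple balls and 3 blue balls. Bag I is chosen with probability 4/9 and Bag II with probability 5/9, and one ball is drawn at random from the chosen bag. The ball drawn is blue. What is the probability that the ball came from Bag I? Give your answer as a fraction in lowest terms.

P(blue | Bag I) = 1/2; P(blue | Bag II) = 3/5.
P(blue) = 4/9·1/2 + 5/9·3/5 = 5/9.
By Bayes' rule, P(Bag I | blue) = 2/9 / 5/9 = 2/5 ≈ 0.4000.

2/5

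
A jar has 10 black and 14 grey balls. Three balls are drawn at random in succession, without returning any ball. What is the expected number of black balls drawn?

5/4

By linearity of expectation, E[X] = Σ P(draw i is black); by symmetry each draw (even without replacement) has P(black) = 10/24.
E[X] = 3 · 10/24 = 5/4 ≈ 1.2500.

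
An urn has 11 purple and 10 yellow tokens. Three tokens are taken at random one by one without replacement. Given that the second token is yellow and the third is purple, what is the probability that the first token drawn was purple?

10/19

P(first=purple and the second token is yellow and the third is purple) = (11/21)·(10/20)·(10/19) = 55/399.
P(E) = Σ over first color = 55/399 + 33/266 = 11/42.
By Bayes, P(first=purple | E) = 55/399 / 11/42 = 10/19 ≈ 0.5263.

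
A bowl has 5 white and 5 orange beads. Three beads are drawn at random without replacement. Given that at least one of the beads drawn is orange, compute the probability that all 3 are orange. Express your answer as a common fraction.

1/11

P(all 3 orange) = C(5,3)/C(10,3) = 1/12; P(at least one orange) = 1 − C(5,3)/C(10,3) = 11/12.
Since 'all 3 orange' ⊆ 'at least one orange', P(all 3 | at least one) = 1/12 / 11/12 = 1/11 ≈ 0.0909.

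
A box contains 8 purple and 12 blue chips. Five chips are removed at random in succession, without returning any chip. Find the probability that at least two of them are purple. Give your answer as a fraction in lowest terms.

224/323

Sum the hypergeometric tail for j = 2,…,5 purple chips.
Favorable = C(8,2)·C(12,3) + C(8,3)·C(12,2) + C(8,4)·C(12,1) + C(8,5)·C(12,0) = 10752; total = C(20,5) = 15504.
P = 10752/15504 = 224/323 ≈ 0.6935.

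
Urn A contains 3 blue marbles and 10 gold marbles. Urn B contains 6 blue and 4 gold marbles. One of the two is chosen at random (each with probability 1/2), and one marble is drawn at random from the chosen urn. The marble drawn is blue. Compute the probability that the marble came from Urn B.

13/18

P(blue | Urn A) = 3/13; P(blue | Urn B) = 3/5.
P(blue) = 1/2·3/13 + 1/2·3/5 = 27/65.
By Bayes' rule, P(Urn B | blue) = 3/10 / 27/65 = 13/18 ≈ 0.7222.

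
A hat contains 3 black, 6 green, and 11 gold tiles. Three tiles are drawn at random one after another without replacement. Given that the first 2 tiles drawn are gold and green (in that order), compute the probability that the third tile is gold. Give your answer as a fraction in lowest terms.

5/9

After removing 1 green, 1 gold, the hat has 10 gold out of 18 remaining.
P(third is gold | given) = 10/18 = 5/9 ≈ 0.5556.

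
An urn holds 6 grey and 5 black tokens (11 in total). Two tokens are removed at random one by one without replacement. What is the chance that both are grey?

Unordered draws without replacement: count favorable combinations over C(11,2).
Favorable = C(6,2) · C(5,0) = 15; total = C(11,2) = 55.
P = 15/55 = 3/11 ≈ 0.2727.

3/11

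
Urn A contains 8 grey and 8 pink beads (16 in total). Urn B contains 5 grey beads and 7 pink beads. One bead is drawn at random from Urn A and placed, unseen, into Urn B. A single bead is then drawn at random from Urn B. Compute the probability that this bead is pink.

15/26

Condition on how many of the transferred beads are pink (from Urn A: 8 pink of 16; then Urn B has 13 total).
  0 pink: C(8,0)C(8,1)/C(16,1) = 1/2; then P = 7/13
  1 pink: C(8,1)C(8,0)/C(16,1) = 1/2; then P = 8/13
P(pink from Urn B) = 15/26 ≈ 0.5769.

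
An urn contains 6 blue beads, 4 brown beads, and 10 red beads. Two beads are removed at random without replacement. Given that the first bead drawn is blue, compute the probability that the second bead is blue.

5/19

After removing 1 blue, the urn has 5 blue out of 19 remaining.
P(second is blue | given) = 5/19 ≈ 0.2632.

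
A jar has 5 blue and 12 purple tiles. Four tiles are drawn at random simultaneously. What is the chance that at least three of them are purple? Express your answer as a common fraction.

319/476

Sum the hypergeometric tail for j = 3,…,4 purple tiles.
Favorable = C(12,3)·C(5,1) + C(12,4)·C(5,0) = 1595; total = C(17,4) = 2380.
P = 1595/2380 = 319/476 ≈ 0.6702.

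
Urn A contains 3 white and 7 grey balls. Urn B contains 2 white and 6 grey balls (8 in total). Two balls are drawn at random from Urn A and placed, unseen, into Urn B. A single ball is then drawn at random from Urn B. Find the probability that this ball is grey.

37/50

Condition on how many of the transferred balls are grey (from Urn A: 7 grey of 10; then Urn B has 10 total).
  0 grey: C(7,0)C(3,2)/C(10,2) = 1/15; then P = 6/10
  1 grey: C(7,1)C(3,1)/C(10,2) = 7/15; then P = 7/10
  2 grey: C(7,2)C(3,0)/C(10,2) = 7/15; then P = 8/10
P(grey from Urn B) = 37/50 ≈ 0.7400.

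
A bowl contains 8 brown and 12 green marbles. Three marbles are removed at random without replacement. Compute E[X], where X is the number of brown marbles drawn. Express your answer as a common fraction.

6/5

By linearity of expectation, E[X] = Σ P(draw i is brown); by symmetry each draw (even without replacement) has P(brown) = 8/20.
E[X] = 3 · 8/20 = 6/5 ≈ 1.2000.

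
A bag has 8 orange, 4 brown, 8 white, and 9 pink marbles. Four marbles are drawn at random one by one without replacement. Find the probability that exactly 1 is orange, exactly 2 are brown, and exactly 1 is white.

Unordered draws without replacement: count favorable combinations over C(29,4).
Favorable = C(8,1) · C(4,2) · C(8,1) · C(9,0) = 384; total = C(29,4) = 23751.
P = 384/23751 = 128/7917 ≈ 0.0162.

128/7917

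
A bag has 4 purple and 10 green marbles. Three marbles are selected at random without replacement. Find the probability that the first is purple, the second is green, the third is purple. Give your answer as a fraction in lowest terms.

Multiply the conditional probability of each draw in order, without replacement, so each draw removes one from its color and from the total.
P = (4/14) · (10/13) · (3/12) = 5/91 ≈ 0.0549.

5/91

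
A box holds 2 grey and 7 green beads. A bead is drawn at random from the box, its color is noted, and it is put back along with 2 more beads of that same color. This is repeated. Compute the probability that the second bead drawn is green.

7/9

Condition on the first draw. If first is green (prob 7/9), second-green has prob (9)/(11); if not (prob 2/9), it has prob 7/(11).
P = (7/9)·(9/11) + (2/9)·(7/11) = 7/9 ≈ 0.7778.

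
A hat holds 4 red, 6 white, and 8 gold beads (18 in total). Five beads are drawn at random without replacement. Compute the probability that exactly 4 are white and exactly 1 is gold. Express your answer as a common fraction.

5/357

Unordered draws without replacement: count favorable combinations over C(18,5).
Favorable = C(4,0) · C(6,4) · C(8,1) = 120; total = C(18,5) = 8568.
P = 120/8568 = 5/357 ≈ 0.0140.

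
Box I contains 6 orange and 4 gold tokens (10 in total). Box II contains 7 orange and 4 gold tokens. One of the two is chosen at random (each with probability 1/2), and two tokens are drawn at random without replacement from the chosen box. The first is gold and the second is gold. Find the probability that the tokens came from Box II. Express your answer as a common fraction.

9/20

P(E | Box I) = 2/15; P(E | Box II) = 6/55.
P(E) = 1/2·2/15 + 1/2·6/55 = 4/33.
By Bayes' rule, P(Box II | E) = 3/55 / 4/33 = 9/20 ≈ 0.4500.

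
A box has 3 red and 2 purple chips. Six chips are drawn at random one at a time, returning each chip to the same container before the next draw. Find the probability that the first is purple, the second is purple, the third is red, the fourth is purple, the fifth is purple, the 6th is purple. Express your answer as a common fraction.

96/15625

Multiply the conditional probability of each draw in order, with replacement (the composition resets each draw).
P = (2/5) · (2/5) · (3/5) · (2/5) · (2/5) · (2/5) = 96/15625 ≈ 0.0061.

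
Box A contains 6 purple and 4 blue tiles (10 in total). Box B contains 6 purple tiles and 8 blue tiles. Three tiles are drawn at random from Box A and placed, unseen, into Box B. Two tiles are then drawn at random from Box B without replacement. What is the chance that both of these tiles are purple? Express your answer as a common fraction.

Condition on how many of the transferred tiles are purple (from Box A: 6 purple of 10; then Box B has 17 total).
  0 purple: C(6,0)C(4,3)/C(10,3) = 1/30; then P = C(6,2)/C(17,2) = 15/136
  1 purple: C(6,1)C(4,2)/C(10,3) = 3/10; then P = C(7,2)/C(17,2) = 21/136
  2 purple: C(6,2)C(4,1)/C(10,3) = 1/2; then P = C(8,2)/C(17,2) = 7/34
  3 purple: C(6,3)C(4,0)/C(10,3) = 1/6; then P = C(9,2)/C(17,2) = 9/34
P(both purple) = 67/340 ≈ 0.1971.

67/340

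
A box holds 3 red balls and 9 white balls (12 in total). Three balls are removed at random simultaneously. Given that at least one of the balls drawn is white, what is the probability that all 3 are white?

P(all 3 white) = C(9,3)/C(12,3) = 21/55; P(at least one white) = 1 − C(3,3)/C(12,3) = 219/220.
Since 'all 3 white' ⊆ 'at least one white', P(all 3 | at least one) = 21/55 / 219/220 = 28/73 ≈ 0.3836.

28/73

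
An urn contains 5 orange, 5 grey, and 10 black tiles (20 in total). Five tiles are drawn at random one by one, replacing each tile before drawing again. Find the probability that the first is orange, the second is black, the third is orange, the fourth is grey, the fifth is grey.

1/512

Multiply the conditional probability of each draw in order, with replacement (the composition resets each draw).
P = (5/20) · (10/20) · (5/20) · (5/20) · (5/20) = 1/512 ≈ 0.0020.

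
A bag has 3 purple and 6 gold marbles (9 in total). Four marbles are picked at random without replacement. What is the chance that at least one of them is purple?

Use the complement: P(at least one purple) = 1 − P(no purple).
P(none) = C(6,4)/C(9,4) = 15/126.
So P = 1 − 15/126 = 37/42 ≈ 0.8810.

37/42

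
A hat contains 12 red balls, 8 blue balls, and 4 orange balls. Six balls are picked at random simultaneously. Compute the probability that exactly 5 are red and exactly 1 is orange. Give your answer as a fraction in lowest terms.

Unordered draws without replacement: count favorable combinations over C(24,6).
Favorable = C(12,5) · C(8,0) · C(4,1) = 3168; total = C(24,6) = 134596.
P = 3168/134596 = 72/3059 ≈ 0.0235.

72/3059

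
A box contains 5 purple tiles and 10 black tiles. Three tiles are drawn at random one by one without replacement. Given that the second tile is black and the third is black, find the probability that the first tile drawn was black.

8/13

P(first=black and the second tile is black and the third is black) = (10/15)·(9/14)·(8/13) = 24/91.
P(E) = Σ over first color = 15/91 + 24/91 = 3/7.
By Bayes, P(first=black | E) = 24/91 / 3/7 = 8/13 ≈ 0.6154.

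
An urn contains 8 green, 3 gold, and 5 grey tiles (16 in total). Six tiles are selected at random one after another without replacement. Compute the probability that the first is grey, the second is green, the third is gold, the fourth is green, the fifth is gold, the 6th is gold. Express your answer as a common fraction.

1/3432

Multiply the conditional probability of each draw in order, without replacement, so each draw removes one from its color and from the total.
P = (5/16) · (8/15) · (3/14) · (7/13) · (2/12) · (1/11) = 1/3432 ≈ 0.0003.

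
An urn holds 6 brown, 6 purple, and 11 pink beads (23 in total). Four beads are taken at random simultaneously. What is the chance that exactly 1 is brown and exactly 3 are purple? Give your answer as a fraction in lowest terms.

Unordered draws without replacement: count favorable combinations over C(23,4).
Favorable = C(6,1) · C(6,3) · C(11,0) = 120; total = C(23,4) = 8855.
P = 120/8855 = 24/1771 ≈ 0.0136.

24/1771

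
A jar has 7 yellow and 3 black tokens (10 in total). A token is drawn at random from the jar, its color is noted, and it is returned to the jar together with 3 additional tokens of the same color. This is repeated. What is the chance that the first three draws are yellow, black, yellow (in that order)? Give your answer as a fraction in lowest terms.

Track the composition after each reinforcement of +3.
P = (7/10) · (3/13) · (10/16) = 21/208 ≈ 0.1010.

21/208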